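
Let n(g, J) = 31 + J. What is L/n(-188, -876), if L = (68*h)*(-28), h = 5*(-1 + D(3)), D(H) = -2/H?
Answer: -9520/507 ≈ -18.777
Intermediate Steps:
h = -25/3 (h = 5*(-1 - 2/3) = 5*(-5/3) = -25/3 ≈ -8.3333)
L = 47600/3 (L = (68*(-25/3))*(-28) = -1700/3*(-28) = 47600/3 ≈ 15867.)
L/n(-188, -876) = 47600/(3*(31 - 876)) = (47600/3)/(-845) = (47600/3)*(-1/845) = -9520/507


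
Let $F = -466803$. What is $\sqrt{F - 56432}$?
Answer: $i \sqrt{523235} \approx 723.35 i$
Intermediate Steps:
$\sqrt{F - 56432} = \sqrt{-466803 - 56432} = \sqrt{-523235} = i \sqrt{523235}$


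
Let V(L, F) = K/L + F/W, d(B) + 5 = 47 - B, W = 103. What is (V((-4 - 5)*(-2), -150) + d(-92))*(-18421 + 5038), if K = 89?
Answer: -379040761/206 ≈ -1.8400e+6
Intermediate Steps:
d(B) = 42 - B (d(B) = -5 + (47 - B) = 42 - B)
V(L, F) = 89/L + F/103
(V((-4 - 5)*(-2), -150) + d(-92))*(-18421 + 5038) = ((89/(((-4 - 5)*(-2))) + (1/103)*(-150)) + (42 - 1*(-92)))*(-18421 + 5038) = ((89/((-9*(-2))) - 150/103) + (42 + 92))*(-13383) = ((89/18 - 150/103) + 134)*(-13383) = (6467/1854 + 134)*(-13383) = (254903/1854)*(-13383) = -379040761/206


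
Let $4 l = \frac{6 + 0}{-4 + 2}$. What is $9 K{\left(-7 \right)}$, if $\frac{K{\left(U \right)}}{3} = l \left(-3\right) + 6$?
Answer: $\frac{891}{4} \approx 222.75$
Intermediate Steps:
$l = - \frac{3}{4}$ ($l = \frac{\left(6 + 0\right) \frac{1}{-4 + 2}}{4} = \frac{6 \frac{1}{-2}}{4} = \frac{6 \left(- \frac{1}{2}\right)}{4} = \frac{1}{4} \left(-3\right) = - \frac{3}{4} \approx -0.75$)
$K{\left(U \right)} = \frac{99}{4}$ ($K{\left(U \right)} = 3 \left(\left(- \frac{3}{4}\right) \left(-3\right) + 6\right) = 3 \left(\frac{9}{4} + 6\right) = 3 \cdot \frac{33}{4} = \frac{99}{4}$)
$9 K{\left(-7 \right)} = 9 \cdot \frac{99}{4} = \frac{891}{4}$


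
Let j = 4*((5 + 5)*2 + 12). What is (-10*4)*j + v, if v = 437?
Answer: -4683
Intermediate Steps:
j = 128 (j = 4*(10*2 + 12) = 4*(20 + 12) = 4*32 = 128)
(-10*4)*j + v = -10*4*128 + 437 = -40*128 + 437 = -5120 + 437 = -4683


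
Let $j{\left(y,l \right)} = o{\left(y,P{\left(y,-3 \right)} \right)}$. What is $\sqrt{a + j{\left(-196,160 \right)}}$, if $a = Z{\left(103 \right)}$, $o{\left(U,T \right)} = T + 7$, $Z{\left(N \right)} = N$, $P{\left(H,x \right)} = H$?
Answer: $i \sqrt{86} \approx 9.2736 i$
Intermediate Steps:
$o{\left(U,T \right)} = 7 + T$
$a = 103$
$j{\left(y,l \right)} = 7 + y$
$\sqrt{a + j{\left(-196,160 \right)}} = \sqrt{103 + \left(7 - 196\right)} = \sqrt{103 - 189} = \sqrt{-86} = i \sqrt{86}$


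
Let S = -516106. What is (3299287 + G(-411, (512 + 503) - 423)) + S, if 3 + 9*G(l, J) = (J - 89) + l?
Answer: 25048718/9 ≈ 2.7832e+6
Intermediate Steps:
G(l, J) = -92/9 + J/9 + l/9 (G(l, J) = -⅓ + ((J - 89) + l)/9 = -⅓ + ((-89 + J) + l)/9 = -⅓ + (-89 + J + l)/9 = -⅓ + (-89/9 + J/9 + l/9) = -92/9 + J/9 + l/9)
(3299287 + G(-411, (512 + 503) - 423)) + S = (3299287 + (-92/9 + ((512 + 503) - 423)/9 + (⅑)*(-411))) - 516106 = (3299287 + (-92/9 + (1015 - 423)/9 - 137/3)) - 516106 = (3299287 + (-92/9 + (⅑)*592 - 137/3)) - 516106 = (3299287 + (-92/9 + 592/9 - 137/3)) - 516106 = (3299287 + 89/9) - 516106 = 29693672/9 - 516106 = 25048718/9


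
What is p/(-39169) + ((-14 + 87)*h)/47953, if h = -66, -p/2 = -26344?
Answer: -2715263906/1878271057 ≈ -1.4456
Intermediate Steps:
p = 52688 (p = -2*(-26344) = 52688)
p/(-39169) + ((-14 + 87)*h)/47953 = 52688/(-39169) + ((-14 + 87)*(-66))/47953 = 52688*(-1/39169) + (73*(-66))*(1/47953) = -52688/39169 - 4818*1/47953 = -52688/39169 - 4818/47953 = -2715263906/1878271057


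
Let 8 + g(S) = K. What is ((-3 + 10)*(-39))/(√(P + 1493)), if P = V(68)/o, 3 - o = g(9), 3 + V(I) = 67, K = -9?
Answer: -273*√37405/7481 ≈ -7.0578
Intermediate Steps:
g(S) = -17 (g(S) = -8 - 9 = -17)
V(I) = 64 (V(I) = -3 + 67 = 64)
o = 20 (o = 3 - 1*(-17) = 3 + 17 = 20)
P = 16/5 (P = 64/20 = 64*(1/20) = 16/5 ≈ 3.2000)
((-3 + 10)*(-39))/(√(P + 1493)) = ((-3 + 10)*(-39))/(√(16/5 + 1493)) = (7*(-39))/(√(7481/5)) = -273*√37405/7481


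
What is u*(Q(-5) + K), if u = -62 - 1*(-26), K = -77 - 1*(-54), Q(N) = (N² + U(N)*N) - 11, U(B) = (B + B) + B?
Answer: -2376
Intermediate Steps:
U(B) = 3*B (U(B) = 2*B + B = 3*B)
Q(N) = -11 + 4*N² (Q(N) = (N² + (3*N)*N) - 11 = (N² + 3*N²) - 11 = 4*N² - 11 = -11 + 4*N²)
K = -23 (K = -77 + 54 = -23)
u = -36 (u = -62 + 26 = -36)
u*(Q(-5) + K) = -36*((-11 + 4*(-5)²) - 23) = -36*((-11 + 4*25) - 23) = -36*((-11 + 100) - 23) = -36*(89 - 23) = -36*66 = -2376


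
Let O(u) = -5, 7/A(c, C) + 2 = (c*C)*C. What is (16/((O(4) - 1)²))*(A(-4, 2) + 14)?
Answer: 490/81 ≈ 6.0494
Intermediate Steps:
A(c, C) = 7/(-2 + c*C²) (A(c, C) = 7/(-2 + (c*C)*C) = 7/(-2 + (C*c)*C) = 7/(-2 + c*C²))
(16/((O(4) - 1)²))*(A(-4, 2) + 14) = (16/((-5 - 1)²))*(7/(-2 - 4*2²) + 14) = (16/((-6)²))*(7/(-2 - 4*4) + 14) = (16/36)*(7/(-2 - 16) + 14) = (16*(1/36))*(7/(-18) + 14) = 4*(7*(-1/18) + 14)/9 = 4*(-7/18 + 14)/9 = (4/9)*(245/18) = 490/81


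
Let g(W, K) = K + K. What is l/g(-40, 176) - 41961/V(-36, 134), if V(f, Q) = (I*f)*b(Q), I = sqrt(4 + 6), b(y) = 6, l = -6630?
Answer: -3315/176 + 13987*sqrt(10)/720 ≈ 42.596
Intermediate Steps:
I = sqrt(10) ≈ 3.1623
V(f, Q) = 6*f*sqrt(10) (V(f, Q) = (sqrt(10)*f)*6 = (f*sqrt(10))*6 = 6*f*sqrt(10))
g(W, K) = 2*K
l/g(-40, 176) - 41961/V(-36, 134) = -6630/(2*176) - 41961*(-sqrt(10)/2160) = -6630/352 - 41961*(-sqrt(10)/2160) = -6630*1/352 - (-13987)*sqrt(10)/720 = -3315/176 + 13987*sqrt(10)/720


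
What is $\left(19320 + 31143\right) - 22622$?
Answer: $27841$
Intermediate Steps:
$\left(19320 + 31143\right) - 22622 = 50463 - 22622 = 27841$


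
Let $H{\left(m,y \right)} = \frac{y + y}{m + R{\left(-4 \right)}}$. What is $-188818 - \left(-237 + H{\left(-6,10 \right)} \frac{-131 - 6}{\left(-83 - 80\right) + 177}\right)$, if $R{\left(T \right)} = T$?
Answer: $- \frac{1320204}{7} \approx -1.886 \cdot 10^{5}$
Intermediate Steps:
$H{\left(m,y \right)} = \frac{2 y}{-4 + m}$ ($H{\left(m,y \right)} = \frac{y + y}{m - 4} = \frac{2 y}{-4 + m}$)
$-188818 - \left(-237 + H{\left(-6,10 \right)} \frac{-131 - 6}{\left(-83 - 80\right) + 177}\right) = -188818 - \left(-237 + 2 \cdot 10 \frac{1}{-4 - 6} \frac{-131 - 6}{\left(-83 - 80\right) + 177}\right) = -188818 - \left(-237 + 2 \cdot 10 \frac{1}{-10} \left(- \frac{137}{\left(-83 - 80\right) + 177}\right)\right) = -188818 - \left(-237 + 2 \cdot 10 \left(- \frac{1}{10}\right) \left(- \frac{137}{-163 + 177}\right)\right) = -188818 - \left(-237 - 2 \left(- \frac{137}{14}\right)\right) = -188818 - \left(-237 - 2 \left(\left(-137\right) \frac{1}{14}\right)\right) = -188818 - \left(-237 - - \frac{137}{7}\right) = -188818 - \left(-237 + \frac{137}{7}\right) = -188818 - - \frac{1522}{7} = -188818 + \frac{1522}{7} = - \frac{1320204}{7}$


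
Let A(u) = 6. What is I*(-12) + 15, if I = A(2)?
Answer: -57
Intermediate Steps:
I = 6
I*(-12) + 15 = 6*(-12) + 15 = -72 + 15 = -57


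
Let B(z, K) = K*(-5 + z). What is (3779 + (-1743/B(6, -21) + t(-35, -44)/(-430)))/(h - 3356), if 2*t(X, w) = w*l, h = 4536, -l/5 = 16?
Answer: 16589/5074 ≈ 3.2694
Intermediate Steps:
l = -80 (l = -5*16 = -80)
t(X, w) = -40*w (t(X, w) = (w*(-80))/2 = (-80*w)/2 = -40*w)
(3779 + (-1743/B(6, -21) + t(-35, -44)/(-430)))/(h - 3356) = (3779 + (-1743*(-1/(21*(-5 + 6))) - 40*(-44)/(-430)))/(4536 - 3356) = (3779 + (-1743/((-21*1)) + 1760*(-1/430)))/1180 = (3779 + (-1743/(-21) - 176/43))*(1/1180) = (3779 + (-1743*(-1/21) - 176/43))*(1/1180) = (3779 + (83 - 176/43))*(1/1180) = (3779 + 3393/43)*(1/1180) = (165890/43)*(1/1180) = 16589/5074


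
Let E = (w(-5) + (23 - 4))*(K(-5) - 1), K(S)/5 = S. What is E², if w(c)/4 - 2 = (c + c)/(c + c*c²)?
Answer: 504100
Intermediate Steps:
K(S) = 5*S
w(c) = 8 + 8*c/(c + c³) (w(c) = 8 + 4*((c + c)/(c + c*c²)) = 8 + 4*((2*c)/(c + c³)) = 8 + 4*(2*c/(c + c³)) = 8 + 8*c/(c + c³))
E = -710 (E = (8*(2 + (-5)²)/(1 + (-5)²) + (23 - 4))*(5*(-5) - 1) = (8*(2 + 25)/(1 + 25) + 19)*(-25 - 1) = (8*27/26 + 19)*(-26) = (8*(1/26)*27 + 19)*(-26) = (108/13 + 19)*(-26) = (355/13)*(-26) = -710)
E² = (-710)² = 504100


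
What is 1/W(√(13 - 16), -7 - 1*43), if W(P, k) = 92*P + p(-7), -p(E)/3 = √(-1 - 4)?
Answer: I/(-92*√3 + 3*√5) ≈ -0.0065513*I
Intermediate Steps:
p(E) = -3*I*√5 (p(E) = -3*√(-1 - 4) = -3*I*√5)
W(P, k) = 92*P - 3*I*√5
1/W(√(13 - 16), -7 - 1*43) = 1/(92*√(13 - 16) - 3*I*√5) = 1/(92*√(-3) - 3*I*√5) = 1/(92*(I*√3) - 3*I*√5) = 1/(92*I*√3 - 3*I*√5) = 1/(-3*I*√5 + 92*I*√3)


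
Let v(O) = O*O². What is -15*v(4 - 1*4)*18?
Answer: 0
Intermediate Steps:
v(O) = O³
-15*v(4 - 1*4)*18 = -15*(4 - 1*4)³*18 = -15*(4 - 4)³*18 = -15*0³*18 = -15*0*18 = 0*18 = 0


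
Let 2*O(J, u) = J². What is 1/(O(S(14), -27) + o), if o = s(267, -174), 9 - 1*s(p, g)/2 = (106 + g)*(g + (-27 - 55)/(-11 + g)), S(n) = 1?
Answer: -370/8726531 ≈ -4.2399e-5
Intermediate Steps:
O(J, u) = J²/2
s(p, g) = 18 - 2*(106 + g)*(g - 82/(-11 + g)) (s(p, g) = 18 - 2*(106 + g)*(g + (-27 - 55)/(-11 + g)) = 18 - 2*(106 + g)*(g - 82/(-11 + g)))
o = -4363358/185 (o = 2*(8593 - 1*(-174)³ - 95*(-174)² + 1257*(-174))/(-11 - 174) = 2*(8593 - 1*(-5268024) - 95*30276 - 218718)/(-185) = 2*(-1/185)*(8593 + 5268024 - 2876220 - 218718) = 2*(-1/185)*2181679 = -4363358/185 ≈ -23586.)
1/(O(S(14), -27) + o) = 1/((½)*1² - 4363358/185) = 1/((½)*1 - 4363358/185) = 1/(½ - 4363358/185) = 1/(-8726531/370) = -370/8726531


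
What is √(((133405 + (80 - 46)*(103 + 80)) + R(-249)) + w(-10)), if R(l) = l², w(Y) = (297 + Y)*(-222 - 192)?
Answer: 91*√10 ≈ 287.77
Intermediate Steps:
w(Y) = -122958 - 414*Y (w(Y) = (297 + Y)*(-414) = -122958 - 414*Y)
√(((133405 + (80 - 46)*(103 + 80)) + R(-249)) + w(-10)) = √(((133405 + (80 - 46)*(103 + 80)) + (-249)²) + (-122958 - 414*(-10))) = √(((133405 + 34*183) + 62001) + (-122958 + 4140)) = √(((133405 + 6222) + 62001) - 118818) = √((139627 + 62001) - 118818) = √(201628 - 118818) = √82810 = 91*√10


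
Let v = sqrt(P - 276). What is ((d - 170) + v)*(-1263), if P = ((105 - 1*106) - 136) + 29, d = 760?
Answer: -745170 - 10104*I*sqrt(6) ≈ -7.4517e+5 - 24750.0*I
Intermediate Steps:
P = -108 (P = ((105 - 106) - 136) + 29 = (-1 - 136) + 29 = -137 + 29 = -108)
v = 8*I*sqrt(6) (v = sqrt(-108 - 276) = sqrt(-384) = 8*I*sqrt(6) ≈ 19.596*I)
((d - 170) + v)*(-1263) = ((760 - 170) + 8*I*sqrt(6))*(-1263) = (590 + 8*I*sqrt(6))*(-1263) = -745170 - 10104*I*sqrt(6)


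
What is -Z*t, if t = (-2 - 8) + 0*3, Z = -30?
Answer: -300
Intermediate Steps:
t = -10 (t = -10 + 0 = -10)
-Z*t = -(-30)*(-10) = -1*300 = -300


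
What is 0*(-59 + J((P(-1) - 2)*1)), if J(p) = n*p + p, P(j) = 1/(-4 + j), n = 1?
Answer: 0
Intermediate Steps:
J(p) = 2*p (J(p) = 1*p + p = p + p = 2*p)
0*(-59 + J((P(-1) - 2)*1)) = 0*(-59 + 2*((1/(-4 - 1) - 2)*1)) = 0*(-59 + 2*((1/(-5) - 2)*1)) = 0*(-59 + 2*((-1/5 - 2)*1)) = 0*(-59 + 2*(-11/5*1)) = 0*(-59 + 2*(-11/5)) = 0*(-59 - 22/5) = 0*(-317/5) = 0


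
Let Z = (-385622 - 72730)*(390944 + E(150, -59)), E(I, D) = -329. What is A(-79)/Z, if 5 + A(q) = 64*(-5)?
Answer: 65/35807833296 ≈ 1.8152e-9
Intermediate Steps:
A(q) = -325 (A(q) = -5 + 64*(-5) = -5 - 320 = -325)
Z = -179039166480 (Z = (-385622 - 72730)*(390944 - 329) = -458352*390615 = -179039166480)
A(-79)/Z = -325/(-179039166480) = -325*(-1/179039166480) = 65/35807833296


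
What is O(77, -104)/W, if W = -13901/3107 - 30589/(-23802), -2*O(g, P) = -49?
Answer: -1811843943/235831579 ≈ -7.6828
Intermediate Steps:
O(g, P) = 49/2 (O(g, P) = -½*(-49) = 49/2)
W = -235831579/73952814 (W = -13901*1/3107 - 30589*(-1/23802) = -13901/3107 + 30589/23802 = -235831579/73952814 ≈ -3.1889)
O(77, -104)/W = 49/(2*(-235831579/73952814)) = (49/2)*(-73952814/235831579) = -1811843943/235831579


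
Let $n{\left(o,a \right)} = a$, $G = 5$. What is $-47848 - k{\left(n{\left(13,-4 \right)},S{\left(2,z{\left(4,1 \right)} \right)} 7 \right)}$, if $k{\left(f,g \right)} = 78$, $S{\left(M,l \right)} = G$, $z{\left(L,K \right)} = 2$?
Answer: $-47926$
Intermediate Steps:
$S{\left(M,l \right)} = 5$
$-47848 - k{\left(n{\left(13,-4 \right)},S{\left(2,z{\left(4,1 \right)} \right)} 7 \right)} = -47848 - 78 = -47926$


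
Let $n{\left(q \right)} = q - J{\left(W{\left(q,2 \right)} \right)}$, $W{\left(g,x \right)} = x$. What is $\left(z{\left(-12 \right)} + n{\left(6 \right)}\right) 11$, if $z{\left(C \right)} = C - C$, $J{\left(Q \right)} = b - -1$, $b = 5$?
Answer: $0$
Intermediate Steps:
$J{\left(Q \right)} = 6$ ($J{\left(Q \right)} = 5 - -1 = 5 + 1 = 6$)
$z{\left(C \right)} = 0$
$n{\left(q \right)} = -6 + q$ ($n{\left(q \right)} = q - 6 = -6 + q$)
$\left(z{\left(-12 \right)} + n{\left(6 \right)}\right) 11 = \left(0 + \left(-6 + 6\right)\right) 11 = \left(0 + 0\right) 11 = 0 \cdot 11 = 0$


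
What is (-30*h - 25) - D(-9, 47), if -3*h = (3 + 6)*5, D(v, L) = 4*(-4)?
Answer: 441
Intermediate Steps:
D(v, L) = -16
h = -15 (h = -(3 + 6)*5/3 = -3*5 = -1/3*45 = -15)
(-30*h - 25) - D(-9, 47) = (-30*(-15) - 25) - 1*(-16) = (450 - 25) + 16 = 425 + 16 = 441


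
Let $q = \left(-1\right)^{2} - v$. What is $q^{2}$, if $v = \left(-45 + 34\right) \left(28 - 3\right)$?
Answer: $76176$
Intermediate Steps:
$v = -275$ ($v = \left(-11\right) 25 = -275$)
$q = 276$ ($q = \left(-1\right)^{2} - -275 = 1 + 275 = 276$)
$q^{2} = 276^{2} = 76176$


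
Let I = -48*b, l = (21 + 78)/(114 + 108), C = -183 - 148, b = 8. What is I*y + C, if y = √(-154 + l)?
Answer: -331 - 192*I*√840862/37 ≈ -331.0 - 4758.4*I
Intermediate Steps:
C = -331
l = 33/74 (l = 99/222 = 99*(1/222) = 33/74 ≈ 0.44595)
y = I*√840862/74 (y = √(-154 + 33/74) = √(-11363/74) = I*√840862/74 ≈ 12.392*I)
I = -384 (I = -48*8 = -384)
I*y + C = -192*I*√840862/37 - 331 = -331 - 192*I*√840862/37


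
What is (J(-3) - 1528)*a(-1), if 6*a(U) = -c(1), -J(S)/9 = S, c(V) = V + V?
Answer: 1501/3 ≈ 500.33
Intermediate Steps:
c(V) = 2*V
J(S) = -9*S
a(U) = -⅓ (a(U) = (-2)/6 = (-1*2)/6 = (⅙)*(-2) = -⅓)
(J(-3) - 1528)*a(-1) = (-9*(-3) - 1528)*(-⅓) = (27 - 1528)*(-⅓) = -1501*(-⅓) = 1501/3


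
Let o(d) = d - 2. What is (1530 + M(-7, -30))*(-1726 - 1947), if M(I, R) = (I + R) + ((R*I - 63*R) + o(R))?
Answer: -13079553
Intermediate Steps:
o(d) = -2 + d
M(I, R) = -2 + I - 61*R + I*R (M(I, R) = (I + R) + ((R*I - 63*R) + (-2 + R)) = (I + R) + ((I*R - 63*R) + (-2 + R)) = (I + R) + ((-63*R + I*R) + (-2 + R)) = (I + R) + (-2 - 62*R + I*R) = -2 + I - 61*R + I*R)
(1530 + M(-7, -30))*(-1726 - 1947) = (1530 + (-2 - 7 - 61*(-30) - 7*(-30)))*(-1726 - 1947) = (1530 + (-2 - 7 + 1830 + 210))*(-3673) = (1530 + 2031)*(-3673) = 3561*(-3673) = -13079553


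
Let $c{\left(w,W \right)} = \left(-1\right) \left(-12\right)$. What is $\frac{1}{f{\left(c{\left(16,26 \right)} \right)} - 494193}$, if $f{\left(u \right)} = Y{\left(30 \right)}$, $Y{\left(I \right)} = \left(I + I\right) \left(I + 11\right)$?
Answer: $- \frac{1}{491733} \approx -2.0336 \cdot 10^{-6}$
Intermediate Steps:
$Y{\left(I \right)} = 2 I \left(11 + I\right)$
$c{\left(w,W \right)} = 12$
$f{\left(u \right)} = 2460$ ($f{\left(u \right)} = 2 \cdot 30 \left(11 + 30\right) = 2 \cdot 30 \cdot 41 = 2460$)
$\frac{1}{f{\left(c{\left(16,26 \right)} \right)} - 494193} = \frac{1}{2460 - 494193} = \frac{1}{-491733} = - \frac{1}{491733}$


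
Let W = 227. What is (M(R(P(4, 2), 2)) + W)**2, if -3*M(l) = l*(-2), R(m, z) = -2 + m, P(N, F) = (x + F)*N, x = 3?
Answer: 57121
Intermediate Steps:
P(N, F) = N*(3 + F) (P(N, F) = (3 + F)*N = N*(3 + F))
M(l) = 2*l/3 (M(l) = -l*(-2)/3 = -(-2)*l/3 = 2*l/3)
(M(R(P(4, 2), 2)) + W)**2 = (2*(-2 + 4*(3 + 2))/3 + 227)**2 = (2*(-2 + 4*5)/3 + 227)**2 = (2*(-2 + 20)/3 + 227)**2 = ((2/3)*18 + 227)**2 = (12 + 227)**2 = 239**2 = 57121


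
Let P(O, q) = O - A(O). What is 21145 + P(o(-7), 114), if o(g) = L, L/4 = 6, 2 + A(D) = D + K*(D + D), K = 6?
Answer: 20859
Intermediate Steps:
A(D) = -2 + 13*D (A(D) = -2 + (D + 6*(D + D)) = -2 + (D + 6*(2*D)) = -2 + (D + 12*D) = -2 + 13*D)
L = 24 (L = 4*6 = 24)
o(g) = 24
P(O, q) = 2 - 12*O (P(O, q) = O - (-2 + 13*O) = O + (2 - 13*O) = 2 - 12*O)
21145 + P(o(-7), 114) = 21145 + (2 - 12*24) = 21145 + (2 - 288) = 21145 - 286 = 20859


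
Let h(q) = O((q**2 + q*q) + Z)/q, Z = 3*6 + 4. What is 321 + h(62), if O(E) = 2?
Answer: 9952/31 ≈ 321.03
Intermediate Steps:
Z = 22 (Z = 18 + 4 = 22)
h(q) = 2/q
321 + h(62) = 321 + 2/62 = 321 + 2*(1/62) = 321 + 1/31 = 9952/31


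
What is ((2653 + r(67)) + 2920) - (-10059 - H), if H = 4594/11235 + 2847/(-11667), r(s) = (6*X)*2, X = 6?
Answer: 686160741211/43692915 ≈ 15704.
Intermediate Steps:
r(s) = 72 (r(s) = (6*6)*2 = 36*2 = 72)
H = 7204051/43692915 (H = 4594*(1/11235) + 2847*(-1/11667) = 4594/11235 - 949/3889 = 7204051/43692915 ≈ 0.16488)
((2653 + r(67)) + 2920) - (-10059 - H) = ((2653 + 72) + 2920) - (-10059 - 1*7204051/43692915) = (2725 + 2920) - (-10059 - 7204051/43692915) = 5645 - 1*(-439514236036/43692915) = 5645 + 439514236036/43692915 = 686160741211/43692915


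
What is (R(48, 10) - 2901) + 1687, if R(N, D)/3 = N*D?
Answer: 226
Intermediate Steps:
R(N, D) = 3*D*N (R(N, D) = 3*(N*D) = 3*(D*N) = 3*D*N)
(R(48, 10) - 2901) + 1687 = (3*10*48 - 2901) + 1687 = (1440 - 2901) + 1687 = -1461 + 1687 = 226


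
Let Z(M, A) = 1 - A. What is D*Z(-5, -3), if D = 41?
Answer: 164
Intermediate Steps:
D*Z(-5, -3) = 41*(1 - 1*(-3)) = 41*(1 + 3) = 41*4 = 164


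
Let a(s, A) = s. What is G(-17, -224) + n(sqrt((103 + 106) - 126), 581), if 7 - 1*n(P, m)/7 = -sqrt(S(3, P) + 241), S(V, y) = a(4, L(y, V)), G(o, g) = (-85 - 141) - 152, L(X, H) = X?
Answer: -329 + 49*sqrt(5) ≈ -219.43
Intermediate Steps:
G(o, g) = -378 (G(o, g) = -226 - 152 = -378)
S(V, y) = 4
n(P, m) = 49 + 49*sqrt(5) (n(P, m) = 49 - (-7)*sqrt(4 + 241) = 49 - (-7)*sqrt(245) = 49 - (-7)*7*sqrt(5) = 49 - (-49)*sqrt(5) = 49 + 49*sqrt(5))
G(-17, -224) + n(sqrt((103 + 106) - 126), 581) = -378 + (49 + 49*sqrt(5)) = -329 + 49*sqrt(5)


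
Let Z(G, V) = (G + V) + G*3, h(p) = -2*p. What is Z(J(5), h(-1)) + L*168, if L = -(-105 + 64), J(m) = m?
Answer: 6910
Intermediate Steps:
L = 41 (L = -1*(-41) = 41)
Z(G, V) = V + 4*G (Z(G, V) = (G + V) + 3*G = V + 4*G)
Z(J(5), h(-1)) + L*168 = (-2*(-1) + 4*5) + 41*168 = (2 + 20) + 6888 = 22 + 6888 = 6910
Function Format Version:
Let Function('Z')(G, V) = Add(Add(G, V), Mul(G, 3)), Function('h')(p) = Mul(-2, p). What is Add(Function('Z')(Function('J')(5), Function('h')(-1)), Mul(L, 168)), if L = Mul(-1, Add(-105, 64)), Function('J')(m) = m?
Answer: 6910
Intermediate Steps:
L = 41 (L = Mul(-1, -41) = 41)
Function('Z')(G, V) = Add(V, Mul(4, G)) (Function('Z')(G, V) = Add(Add(G, V), Mul(3, G)) = Add(V, Mul(4, G)))
Add(Function('Z')(Function('J')(5), Function('h')(-1)), Mul(L, 168)) = Add(Add(Mul(-2, -1), Mul(4, 5)), Mul(41, 168)) = Add(Add(2, 20), 6888) = Add(22, 6888) = 6910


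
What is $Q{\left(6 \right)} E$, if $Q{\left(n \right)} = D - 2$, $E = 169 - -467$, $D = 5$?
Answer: $1908$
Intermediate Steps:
$E = 636$ ($E = 169 + 467 = 636$)
$Q{\left(n \right)} = 3$ ($Q{\left(n \right)} = 5 - 2 = 3$)
$Q{\left(6 \right)} E = 3 \cdot 636 = 1908$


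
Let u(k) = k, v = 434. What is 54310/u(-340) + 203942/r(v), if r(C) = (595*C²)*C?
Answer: -3884695951239/24319584940 ≈ -159.74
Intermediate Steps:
r(C) = 595*C³
54310/u(-340) + 203942/r(v) = 54310/(-340) + 203942/((595*434³)) = 54310*(-1/340) + 203942/((595*81746504)) = -5431/34 + 203942/48639169880 = -5431/34 + 203942*(1/48639169880) = -5431/34 + 101971/24319584940 = -3884695951239/24319584940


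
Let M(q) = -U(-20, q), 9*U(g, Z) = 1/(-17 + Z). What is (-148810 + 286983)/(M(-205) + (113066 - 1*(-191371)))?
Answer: 276069654/608265127 ≈ 0.45386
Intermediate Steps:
U(g, Z) = 1/(9*(-17 + Z))
M(q) = -1/(9*(-17 + q))
(-148810 + 286983)/(M(-205) + (113066 - 1*(-191371))) = (-148810 + 286983)/(-1/(-153 + 9*(-205)) + (113066 - 1*(-191371))) = 138173/(-1/(-153 - 1845) + (113066 + 191371)) = 138173/(-1/(-1998) + 304437) = 138173/(-1*(-1/1998) + 304437) = 138173/(1/1998 + 304437) = 138173/(608265127/1998) = 138173*(1998/608265127) = 276069654/608265127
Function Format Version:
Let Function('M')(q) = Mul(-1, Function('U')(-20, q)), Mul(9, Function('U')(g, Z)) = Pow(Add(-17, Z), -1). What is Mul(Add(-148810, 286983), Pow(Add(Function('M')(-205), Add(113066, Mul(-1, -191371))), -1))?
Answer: Rational(276069654, 608265127) ≈ 0.45386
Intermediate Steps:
Function('U')(g, Z) = Mul(Rational(1, 9), Pow(Add(-17, Z), -1))
Function('M')(q) = Mul(Rational(-1, 9), Pow(Add(-17, q), -1)) (Function('M')(q) = Mul(-1, Mul(Rational(1, 9), Pow(Add(-17, q), -1))) = Mul(Rational(-1, 9), Pow(Add(-17, q), -1)))
Mul(Add(-148810, 286983), Pow(Add(Function('M')(-205), Add(113066, Mul(-1, -191371))), -1)) = Mul(Add(-148810, 286983), Pow(Add(Mul(-1, Pow(Add(-153, Mul(9, -205)), -1)), Add(113066, Mul(-1, -191371))), -1)) = Mul(138173, Pow(Add(Mul(-1, Pow(Add(-153, -1845), -1)), Add(113066, 191371)), -1)) = Mul(138173, Pow(Add(Mul(-1, Pow(-1998, -1)), 304437), -1)) = Mul(138173, Pow(Add(Mul(-1, Rational(-1, 1998)), 304437), -1)) = Mul(138173, Pow(Add(Rational(1, 1998), 304437), -1)) = Mul(138173, Pow(Rational(608265127, 1998), -1)) = Mul(138173, Rational(1998, 608265127)) = Rational(276069654, 608265127)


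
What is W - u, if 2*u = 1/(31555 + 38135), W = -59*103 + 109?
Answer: -831819841/139380 ≈ -5968.0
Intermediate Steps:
W = -5968 (W = -6077 + 109 = -5968)
u = 1/139380 (u = 1/(2*(31555 + 38135)) = (½)/69690 = (½)*(1/69690) = 1/139380 ≈ 7.1746e-6)
W - u = -5968 - 1*1/139380 = -5968 - 1/139380 = -831819841/139380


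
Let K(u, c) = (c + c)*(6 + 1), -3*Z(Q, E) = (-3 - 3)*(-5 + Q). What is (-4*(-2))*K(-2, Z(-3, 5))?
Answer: -1792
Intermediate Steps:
Z(Q, E) = -10 + 2*Q (Z(Q, E) = -(-3 - 3)*(-5 + Q)/3 = -(-2)*(-5 + Q) = -(30 - 6*Q)/3 = -10 + 2*Q)
K(u, c) = 14*c (K(u, c) = (2*c)*7 = 14*c)
(-4*(-2))*K(-2, Z(-3, 5)) = (-4*(-2))*(14*(-10 + 2*(-3))) = 8*(14*(-10 - 6)) = 8*(14*(-16)) = 8*(-224) = -1792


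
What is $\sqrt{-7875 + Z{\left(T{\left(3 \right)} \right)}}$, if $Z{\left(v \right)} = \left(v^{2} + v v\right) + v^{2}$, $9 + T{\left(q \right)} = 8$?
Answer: $8 i \sqrt{123} \approx 88.724 i$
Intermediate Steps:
$T{\left(q \right)} = -1$ ($T{\left(q \right)} = -9 + 8 = -1$)
$Z{\left(v \right)} = 3 v^{2}$ ($Z{\left(v \right)} = \left(v^{2} + v^{2}\right) + v^{2} = 2 v^{2} + v^{2} = 3 v^{2}$)
$\sqrt{-7875 + Z{\left(T{\left(3 \right)} \right)}} = \sqrt{-7875 + 3 \left(-1\right)^{2}} = \sqrt{-7875 + 3 \cdot 1} = \sqrt{-7875 + 3} = \sqrt{-7872} = 8 i \sqrt{123}$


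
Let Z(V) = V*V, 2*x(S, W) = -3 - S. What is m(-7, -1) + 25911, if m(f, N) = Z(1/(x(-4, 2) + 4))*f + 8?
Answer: 2099411/81 ≈ 25919.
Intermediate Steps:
x(S, W) = -3/2 - S/2 (x(S, W) = (-3 - S)/2 = -3/2 - S/2)
Z(V) = V**2
m(f, N) = 8 + 4*f/81 (m(f, N) = (1/((-3/2 - 1/2*(-4)) + 4))**2*f + 8 = (1/((-3/2 + 2) + 4))**2*f + 8 = (1/(1/2 + 4))**2*f + 8 = (1/(9/2))**2*f + 8 = (2/9)**2*f + 8 = 4*f/81 + 8 = 8 + 4*f/81)
m(-7, -1) + 25911 = (8 + (4/81)*(-7)) + 25911 = (8 - 28/81) + 25911 = 620/81 + 25911 = 2099411/81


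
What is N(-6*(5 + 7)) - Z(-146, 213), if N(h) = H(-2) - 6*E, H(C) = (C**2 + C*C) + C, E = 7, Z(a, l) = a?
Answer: 110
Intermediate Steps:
H(C) = C + 2*C**2 (H(C) = (C**2 + C**2) + C = 2*C**2 + C = C + 2*C**2)
N(h) = -36 (N(h) = -2*(1 + 2*(-2)) - 6*7 = -2*(1 - 4) - 42 = -2*(-3) - 42 = 6 - 42 = -36)
N(-6*(5 + 7)) - Z(-146, 213) = -36 - 1*(-146) = -36 + 146 = 110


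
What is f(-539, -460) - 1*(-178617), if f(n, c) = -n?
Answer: 179156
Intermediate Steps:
f(-539, -460) - 1*(-178617) = -1*(-539) - 1*(-178617) = 539 + 178617 = 179156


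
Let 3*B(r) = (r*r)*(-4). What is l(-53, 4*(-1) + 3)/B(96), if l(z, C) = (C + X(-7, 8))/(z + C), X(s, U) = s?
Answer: -1/82944 ≈ -1.2056e-5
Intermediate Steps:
B(r) = -4*r**2/3 (B(r) = ((r*r)*(-4))/3 = (r**2*(-4))/3 = (-4*r**2)/3 = -4*r**2/3)
l(z, C) = (-7 + C)/(C + z) (l(z, C) = (C - 7)/(z + C) = (-7 + C)/(C + z))
l(-53, 4*(-1) + 3)/B(96) = ((-7 + (4*(-1) + 3))/((4*(-1) + 3) - 53))/((-4/3*96**2)) = ((-7 + (-4 + 3))/((-4 + 3) - 53))/((-4/3*9216)) = ((-7 - 1)/(-1 - 53))/(-12288) = (-8/(-54))*(-1/12288) = -1/54*(-8)*(-1/12288) = (4/27)*(-1/12288) = -1/82944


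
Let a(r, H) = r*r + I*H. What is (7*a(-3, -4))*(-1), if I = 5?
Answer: 77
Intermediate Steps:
a(r, H) = r**2 + 5*H (a(r, H) = r*r + 5*H = r**2 + 5*H)
(7*a(-3, -4))*(-1) = (7*((-3)**2 + 5*(-4)))*(-1) = (7*(9 - 20))*(-1) = (7*(-11))*(-1) = -77*(-1) = 77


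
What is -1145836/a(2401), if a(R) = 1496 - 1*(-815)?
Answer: -1145836/2311 ≈ -495.82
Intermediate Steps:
a(R) = 2311 (a(R) = 1496 + 815 = 2311)
-1145836/a(2401) = -1145836/2311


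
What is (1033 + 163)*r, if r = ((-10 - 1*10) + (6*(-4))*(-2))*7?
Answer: 234416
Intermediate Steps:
r = 196 (r = ((-10 - 10) - 24*(-2))*7 = (-20 + 48)*7 = 28*7 = 196)
(1033 + 163)*r = (1033 + 163)*196 = 1196*196 = 234416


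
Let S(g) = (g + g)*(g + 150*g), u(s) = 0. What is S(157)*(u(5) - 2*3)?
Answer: -44663988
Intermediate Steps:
S(g) = 302*g² (S(g) = (2*g)*(151*g) = 302*g²)
S(157)*(u(5) - 2*3) = (302*157²)*(0 - 2*3) = (302*24649)*(0 - 6) = 7443998*(-6) = -44663988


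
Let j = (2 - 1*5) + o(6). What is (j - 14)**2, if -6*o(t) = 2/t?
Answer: 94249/324 ≈ 290.89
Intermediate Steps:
o(t) = -1/(3*t)
j = -55/18 (j = (2 - 1*5) - 1/3/6 = (2 - 5) - 1/3*1/6 = -3 - 1/18 = -55/18 ≈ -3.0556)
(j - 14)**2 = (-55/18 - 14)**2 = (-307/18)**2 = 94249/324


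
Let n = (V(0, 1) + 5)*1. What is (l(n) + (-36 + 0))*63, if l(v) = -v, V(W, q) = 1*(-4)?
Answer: -2331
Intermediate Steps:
V(W, q) = -4
n = 1 (n = (-4 + 5)*1 = 1*1 = 1)
(l(n) + (-36 + 0))*63 = (-1*1 + (-36 + 0))*63 = (-1 - 36)*63 = -37*63 = -2331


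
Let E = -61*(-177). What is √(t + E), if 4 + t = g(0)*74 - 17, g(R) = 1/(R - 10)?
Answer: √269215/5 ≈ 103.77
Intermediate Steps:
g(R) = 1/(-10 + R)
E = 10797
t = -142/5 (t = -4 + (74/(-10 + 0) - 17) = -4 + (74/(-10) - 17) = -4 + (-⅒*74 - 17) = -4 + (-37/5 - 17) = -4 - 122/5 = -142/5 ≈ -28.400)
√(t + E) = √(-142/5 + 10797) = √(53843/5) = √269215/5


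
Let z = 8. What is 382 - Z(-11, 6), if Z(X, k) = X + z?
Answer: 385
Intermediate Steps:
Z(X, k) = 8 + X (Z(X, k) = X + 8 = 8 + X)
382 - Z(-11, 6) = 382 - (8 - 11) = 382 - 1*(-3) = 382 + 3 = 385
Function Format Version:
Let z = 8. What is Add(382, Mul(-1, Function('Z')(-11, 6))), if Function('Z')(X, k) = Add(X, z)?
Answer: 385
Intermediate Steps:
Function('Z')(X, k) = Add(8, X) (Function('Z')(X, k) = Add(X, 8) = Add(8, X))
Add(382, Mul(-1, Function('Z')(-11, 6))) = Add(382, Mul(-1, Add(8, -11))) = Add(382, Mul(-1, -3)) = Add(382, 3) = 385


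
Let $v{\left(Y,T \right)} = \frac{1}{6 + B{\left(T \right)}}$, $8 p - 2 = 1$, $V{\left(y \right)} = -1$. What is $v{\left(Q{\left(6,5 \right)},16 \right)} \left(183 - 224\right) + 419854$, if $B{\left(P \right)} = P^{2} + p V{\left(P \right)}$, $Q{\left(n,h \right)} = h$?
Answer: $\frac{878754094}{2093} \approx 4.1985 \cdot 10^{5}$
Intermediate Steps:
$p = \frac{3}{8}$ ($p = \frac{1}{4} + \frac{1}{8} \cdot 1 = \frac{1}{4} + \frac{1}{8} = \frac{3}{8} \approx 0.375$)
$B{\left(P \right)} = - \frac{3}{8} + P^{2}$ ($B{\left(P \right)} = P^{2} + \frac{3}{8} \left(-1\right) = P^{2} - \frac{3}{8} = - \frac{3}{8} + P^{2}$)
$v{\left(Y,T \right)} = \frac{1}{\frac{45}{8} + T^{2}}$ ($v{\left(Y,T \right)} = \frac{1}{6 + \left(- \frac{3}{8} + T^{2}\right)} = \frac{1}{\frac{45}{8} + T^{2}}$)
$v{\left(Q{\left(6,5 \right)},16 \right)} \left(183 - 224\right) + 419854 = \frac{8}{45 + 8 \cdot 16^{2}} \left(183 - 224\right) + 419854 = \frac{8}{45 + 8 \cdot 256} \left(-41\right) + 419854 = \frac{8}{45 + 2048} \left(-41\right) + 419854 = \frac{8}{2093} \left(-41\right) + 419854 = - \frac{328}{2093} + 419854 = \frac{878754094}{2093}$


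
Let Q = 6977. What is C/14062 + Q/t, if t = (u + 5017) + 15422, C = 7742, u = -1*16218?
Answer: 827782/375669 ≈ 2.2035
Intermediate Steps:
u = -16218
t = 4221 (t = (-16218 + 5017) + 15422 = -11201 + 15422 = 4221)
C/14062 + Q/t = 7742/14062 + 6977/4221 = 7742*(1/14062) + 6977*(1/4221) = 49/89 + 6977/4221 = 827782/375669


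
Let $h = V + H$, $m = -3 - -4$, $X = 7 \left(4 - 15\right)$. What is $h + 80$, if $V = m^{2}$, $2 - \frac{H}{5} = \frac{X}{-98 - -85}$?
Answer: $\frac{798}{13} \approx 61.385$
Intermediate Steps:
$X = -77$ ($X = 7 \left(4 - 15\right) = 7 \left(-11\right) = -77$)
$m = 1$ ($m = -3 + 4 = 1$)
$H = - \frac{255}{13}$ ($H = 10 - 5 \left(- \frac{77}{-98 - -85}\right) = 10 - 5 \left(- \frac{77}{-98 + 85}\right) = 10 - 5 \left(- \frac{77}{-13}\right) = 10 - 5 \left(\left(-77\right) \left(- \frac{1}{13}\right)\right) = 10 - \frac{385}{13} = - \frac{255}{13} \approx -19.615$)
$V = 1$ ($V = 1^{2} = 1$)
$h = - \frac{242}{13}$ ($h = 1 - \frac{255}{13} = - \frac{242}{13} \approx -18.615$)
$h + 80 = - \frac{242}{13} + 80 = \frac{798}{13}$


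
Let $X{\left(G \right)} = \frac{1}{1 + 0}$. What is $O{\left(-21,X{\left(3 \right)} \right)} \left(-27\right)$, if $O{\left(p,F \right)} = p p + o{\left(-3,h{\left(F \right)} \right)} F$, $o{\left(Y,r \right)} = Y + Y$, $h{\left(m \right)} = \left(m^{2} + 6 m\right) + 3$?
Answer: $-11745$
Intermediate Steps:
$h{\left(m \right)} = 3 + m^{2} + 6 m$
$o{\left(Y,r \right)} = 2 Y$
$X{\left(G \right)} = 1$ ($X{\left(G \right)} = 1^{-1} = 1$)
$O{\left(p,F \right)} = p^{2} - 6 F$ ($O{\left(p,F \right)} = p p + 2 \left(-3\right) F = p^{2} - 6 F$)
$O{\left(-21,X{\left(3 \right)} \right)} \left(-27\right) = \left(\left(-21\right)^{2} - 6\right) \left(-27\right) = \left(441 - 6\right) \left(-27\right) = 435 \left(-27\right) = -11745$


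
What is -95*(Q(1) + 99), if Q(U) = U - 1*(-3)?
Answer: -9785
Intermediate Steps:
Q(U) = 3 + U (Q(U) = U + 3 = 3 + U)
-95*(Q(1) + 99) = -95*((3 + 1) + 99) = -95*(4 + 99) = -95*103 = -9785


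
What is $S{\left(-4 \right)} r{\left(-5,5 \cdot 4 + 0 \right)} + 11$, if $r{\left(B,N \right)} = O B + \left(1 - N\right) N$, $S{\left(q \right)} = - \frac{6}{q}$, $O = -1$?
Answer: $- \frac{1103}{2} \approx -551.5$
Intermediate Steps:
$r{\left(B,N \right)} = - B + N \left(1 - N\right)$ ($r{\left(B,N \right)} = - B + \left(1 - N\right) N = - B + N \left(1 - N\right)$)
$S{\left(-4 \right)} r{\left(-5,5 \cdot 4 + 0 \right)} + 11 = - \frac{6}{-4} \left(\left(5 \cdot 4 + 0\right) - -5 - \left(5 \cdot 4 + 0\right)^{2}\right) + 11 = \left(-6\right) \left(- \frac{1}{4}\right) \left(\left(20 + 0\right) + 5 - \left(20 + 0\right)^{2}\right) + 11 = \frac{3 \left(20 + 5 - 20^{2}\right)}{2} + 11 = \frac{3 \left(20 + 5 - 400\right)}{2} + 11 = \frac{3}{2} \left(-375\right) + 11 = - \frac{1125}{2} + 11 = - \frac{1103}{2}$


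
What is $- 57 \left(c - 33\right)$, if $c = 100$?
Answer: $-3819$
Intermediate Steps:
$- 57 \left(c - 33\right) = - 57 \left(100 - 33\right) = \left(-57\right) 67 = -3819$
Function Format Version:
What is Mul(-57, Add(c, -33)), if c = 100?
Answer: -3819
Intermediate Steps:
Mul(-57, Add(c, -33)) = Mul(-57, Add(100, -33)) = Mul(-57, 67) = -3819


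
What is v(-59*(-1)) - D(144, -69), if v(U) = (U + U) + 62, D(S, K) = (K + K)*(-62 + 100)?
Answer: 5424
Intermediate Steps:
D(S, K) = 76*K (D(S, K) = (2*K)*38 = 76*K)
v(U) = 62 + 2*U (v(U) = 2*U + 62 = 62 + 2*U)
v(-59*(-1)) - D(144, -69) = (62 + 2*(-59*(-1))) - 76*(-69) = (62 + 2*59) - 1*(-5244) = (62 + 118) + 5244 = 180 + 5244 = 5424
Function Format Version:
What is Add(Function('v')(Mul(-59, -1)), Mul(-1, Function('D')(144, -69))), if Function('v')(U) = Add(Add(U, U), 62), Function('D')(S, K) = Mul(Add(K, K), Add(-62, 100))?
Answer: 5424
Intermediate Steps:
Function('D')(S, K) = Mul(76, K) (Function('D')(S, K) = Mul(Mul(2, K), 38) = Mul(76, K))
Function('v')(U) = Add(62, Mul(2, U)) (Function('v')(U) = Add(Mul(2, U), 62) = Add(62, Mul(2, U)))
Add(Function('v')(Mul(-59, -1)), Mul(-1, Function('D')(144, -69))) = Add(Add(62, Mul(2, Mul(-59, -1))), Mul(-1, Mul(76, -69))) = Add(Add(62, Mul(2, 59)), Mul(-1, -5244)) = Add(Add(62, 118), 5244) = Add(180, 5244) = 5424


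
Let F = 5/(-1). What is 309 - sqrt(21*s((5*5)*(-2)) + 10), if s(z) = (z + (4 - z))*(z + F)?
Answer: 309 - I*sqrt(4610) ≈ 309.0 - 67.897*I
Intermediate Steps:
F = -5 (F = 5*(-1) = -5)
s(z) = -20 + 4*z (s(z) = (z + (4 - z))*(z - 5) = 4*(-5 + z) = -20 + 4*z)
309 - sqrt(21*s((5*5)*(-2)) + 10) = 309 - sqrt(21*(-20 + 4*((5*5)*(-2))) + 10) = 309 - sqrt(21*(-20 + 4*(25*(-2))) + 10) = 309 - sqrt(21*(-20 + 4*(-50)) + 10) = 309 - sqrt(21*(-20 - 200) + 10) = 309 - sqrt(21*(-220) + 10) = 309 - sqrt(-4620 + 10) = 309 - sqrt(-4610) = 309 - I*sqrt(4610)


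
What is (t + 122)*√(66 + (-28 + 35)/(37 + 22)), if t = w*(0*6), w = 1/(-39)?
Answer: 122*√230159/59 ≈ 992.02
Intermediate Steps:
w = -1/39 ≈ -0.025641
t = 0 (t = -0*6 = -1/39*0 = 0)
(t + 122)*√(66 + (-28 + 35)/(37 + 22)) = (0 + 122)*√(66 + (-28 + 35)/(37 + 22)) = 122*√(66 + 7/59) = 122*√(3901/59) = 122*(√230159/59) = 122*√230159/59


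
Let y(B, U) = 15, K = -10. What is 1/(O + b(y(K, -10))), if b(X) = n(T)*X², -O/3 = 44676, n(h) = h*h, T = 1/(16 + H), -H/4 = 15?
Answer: -1936/259477983 ≈ -7.4611e-6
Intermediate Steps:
H = -60 (H = -4*15 = -60)
T = -1/44 (T = 1/(16 - 60) = 1/(-44) = -1/44 ≈ -0.022727)
n(h) = h²
O = -134028 (O = -3*44676 = -134028)
b(X) = X²/1936 (b(X) = (-1/44)²*X² = X²/1936)
1/(O + b(y(K, -10))) = 1/(-134028 + (1/1936)*15²) = 1/(-134028 + (1/1936)*225) = 1/(-134028 + 225/1936) = 1/(-259477983/1936) = -1936/259477983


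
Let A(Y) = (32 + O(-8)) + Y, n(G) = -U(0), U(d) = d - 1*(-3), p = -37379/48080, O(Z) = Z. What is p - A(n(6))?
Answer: -1047059/48080 ≈ -21.777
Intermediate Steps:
p = -37379/48080 (p = -37379*1/48080 = -37379/48080 ≈ -0.77743)
U(d) = 3 + d (U(d) = d + 3 = 3 + d)
n(G) = -3 (n(G) = -(3 + 0) = -1*3 = -3)
A(Y) = 24 + Y (A(Y) = (32 - 8) + Y = 24 + Y)
p - A(n(6)) = -37379/48080 - (24 - 3) = -37379/48080 - 1*21 = -37379/48080 - 21 = -1047059/48080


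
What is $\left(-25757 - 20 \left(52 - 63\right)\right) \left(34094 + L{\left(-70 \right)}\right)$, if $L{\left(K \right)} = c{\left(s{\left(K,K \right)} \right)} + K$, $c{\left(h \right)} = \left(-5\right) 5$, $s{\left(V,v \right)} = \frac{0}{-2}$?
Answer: $-868232463$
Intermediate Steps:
$s{\left(V,v \right)} = 0$ ($s{\left(V,v \right)} = 0 \left(- \frac{1}{2}\right) = 0$)
$c{\left(h \right)} = -25$
$L{\left(K \right)} = -25 + K$
$\left(-25757 - 20 \left(52 - 63\right)\right) \left(34094 + L{\left(-70 \right)}\right) = \left(-25757 - 20 \left(52 - 63\right)\right) \left(34094 - 95\right) = \left(-25757 - -220\right) \left(34094 - 95\right) = \left(-25757 + 220\right) 33999 = \left(-25537\right) 33999 = -868232463$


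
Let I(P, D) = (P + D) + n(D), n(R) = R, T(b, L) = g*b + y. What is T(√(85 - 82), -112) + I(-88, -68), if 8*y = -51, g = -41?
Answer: -1843/8 - 41*√3 ≈ -301.39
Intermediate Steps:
y = -51/8 (y = (⅛)*(-51) = -51/8 ≈ -6.3750)
T(b, L) = -51/8 - 41*b (T(b, L) = -41*b - 51/8 = -51/8 - 41*b)
I(P, D) = P + 2*D (I(P, D) = (P + D) + D = (D + P) + D = P + 2*D)
T(√(85 - 82), -112) + I(-88, -68) = (-51/8 - 41*√(85 - 82)) + (-88 + 2*(-68)) = (-51/8 - 41*√3) + (-88 - 136) = (-51/8 - 41*√3) - 224 = -1843/8 - 41*√3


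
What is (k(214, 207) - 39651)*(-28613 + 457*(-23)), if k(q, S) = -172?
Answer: 1558035052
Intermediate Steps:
(k(214, 207) - 39651)*(-28613 + 457*(-23)) = (-172 - 39651)*(-28613 + 457*(-23)) = -39823*(-28613 - 10511) = -39823*(-39124) = 1558035052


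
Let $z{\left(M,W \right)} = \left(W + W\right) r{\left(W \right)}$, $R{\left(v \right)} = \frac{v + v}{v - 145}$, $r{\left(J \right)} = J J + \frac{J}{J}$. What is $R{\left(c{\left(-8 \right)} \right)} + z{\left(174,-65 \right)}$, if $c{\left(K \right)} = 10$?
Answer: $- \frac{14833264}{27} \approx -5.4938 \cdot 10^{5}$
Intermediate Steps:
$r{\left(J \right)} = 1 + J^{2}$ ($r{\left(J \right)} = J^{2} + 1 = 1 + J^{2}$)
$R{\left(v \right)} = \frac{2 v}{-145 + v}$
$z{\left(M,W \right)} = 2 W \left(1 + W^{2}\right)$ ($z{\left(M,W \right)} = \left(W + W\right) \left(1 + W^{2}\right) = 2 W \left(1 + W^{2}\right)$)
$R{\left(c{\left(-8 \right)} \right)} + z{\left(174,-65 \right)} = 2 \cdot 10 \frac{1}{-145 + 10} + 2 \left(-65\right) \left(1 + \left(-65\right)^{2}\right) = 2 \cdot 10 \frac{1}{-135} + 2 \left(-65\right) \left(1 + 4225\right) = 2 \cdot 10 \left(- \frac{1}{135}\right) + 2 \left(-65\right) 4226 = - \frac{4}{27} - 549380 = - \frac{14833264}{27}$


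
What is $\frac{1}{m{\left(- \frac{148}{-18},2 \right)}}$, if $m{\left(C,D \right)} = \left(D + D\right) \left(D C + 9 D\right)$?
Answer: $\frac{9}{1240} \approx 0.0072581$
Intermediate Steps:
$m{\left(C,D \right)} = 2 D \left(9 D + C D\right)$ ($m{\left(C,D \right)} = 2 D \left(C D + 9 D\right) = 2 D \left(9 D + C D\right)$)
$\frac{1}{m{\left(- \frac{148}{-18},2 \right)}} = \frac{1}{2 \cdot 2^{2} \left(9 - \frac{148}{-18}\right)} = \frac{1}{2 \cdot 4 \left(9 - - \frac{74}{9}\right)} = \frac{1}{2 \cdot 4 \left(9 + \frac{74}{9}\right)} = \frac{1}{2 \cdot 4 \cdot \frac{155}{9}} = \frac{1}{\frac{1240}{9}} = \frac{9}{1240}$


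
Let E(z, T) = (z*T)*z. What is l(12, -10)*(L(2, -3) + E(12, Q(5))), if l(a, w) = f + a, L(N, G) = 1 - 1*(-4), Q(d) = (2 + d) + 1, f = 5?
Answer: 19669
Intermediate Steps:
Q(d) = 3 + d
E(z, T) = T*z**2 (E(z, T) = (T*z)*z = T*z**2)
L(N, G) = 5 (L(N, G) = 1 + 4 = 5)
l(a, w) = 5 + a
l(12, -10)*(L(2, -3) + E(12, Q(5))) = (5 + 12)*(5 + (3 + 5)*12**2) = 17*(5 + 8*144) = 17*(5 + 1152) = 17*1157 = 19669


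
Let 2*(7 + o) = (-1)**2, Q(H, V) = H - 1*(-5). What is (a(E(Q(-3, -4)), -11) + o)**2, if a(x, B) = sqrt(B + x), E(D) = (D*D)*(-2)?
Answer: 93/4 - 13*I*sqrt(19) ≈ 23.25 - 56.666*I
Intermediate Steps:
Q(H, V) = 5 + H (Q(H, V) = H + 5 = 5 + H)
E(D) = -2*D**2 (E(D) = D**2*(-2) = -2*D**2)
o = -13/2 (o = -7 + (1/2)*(-1)**2 = -7 + (1/2)*1 = -7 + 1/2 = -13/2 ≈ -6.5000)
(a(E(Q(-3, -4)), -11) + o)**2 = (sqrt(-11 - 2*(5 - 3)**2) - 13/2)**2 = (sqrt(-11 - 2*2**2) - 13/2)**2 = (sqrt(-11 - 2*4) - 13/2)**2 = (sqrt(-11 - 8) - 13/2)**2 = (sqrt(-19) - 13/2)**2 = (I*sqrt(19) - 13/2)**2 = (-13/2 + I*sqrt(19))**2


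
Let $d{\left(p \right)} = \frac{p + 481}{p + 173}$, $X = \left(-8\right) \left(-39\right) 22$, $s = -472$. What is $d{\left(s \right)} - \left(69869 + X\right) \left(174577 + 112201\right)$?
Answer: $- \frac{6579595545935}{299} \approx -2.2005 \cdot 10^{10}$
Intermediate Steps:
$X = 6864$ ($X = 312 \cdot 22 = 6864$)
$d{\left(p \right)} = \frac{481 + p}{173 + p}$
$d{\left(s \right)} - \left(69869 + X\right) \left(174577 + 112201\right) = \frac{481 - 472}{173 - 472} - \left(69869 + 6864\right) \left(174577 + 112201\right) = \frac{1}{-299} \cdot 9 - 76733 \cdot 286778 = \left(- \frac{1}{299}\right) 9 - 22005336274 = - \frac{9}{299} - 22005336274 = - \frac{6579595545935}{299}$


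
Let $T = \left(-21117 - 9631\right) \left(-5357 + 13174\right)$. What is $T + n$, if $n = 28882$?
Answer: $-240328234$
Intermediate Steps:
$T = -240357116$ ($T = \left(-30748\right) 7817 = -240357116$)
$T + n = -240357116 + 28882 = -240328234$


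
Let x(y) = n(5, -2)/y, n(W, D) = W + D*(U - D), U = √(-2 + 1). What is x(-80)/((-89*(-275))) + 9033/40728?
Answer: 736940553/3322726000 + I/979000 ≈ 0.22179 + 1.0214e-6*I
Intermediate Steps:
U = I (U = √(-1) = I ≈ 1.0*I)
n(W, D) = W + D*(I - D)
x(y) = (1 - 2*I)/y (x(y) = (5 - 1*(-2)² + I*(-2))/y = (5 - 1*4 - 2*I)/y = (5 - 4 - 2*I)/y = (1 - 2*I)/y)
x(-80)/((-89*(-275))) + 9033/40728 = ((1 - 2*I)/(-80))/((-89*(-275))) + 9033/40728 = -(1 - 2*I)/80/24475 + 9033*(1/40728) = (-1/80 + I/40)*(1/24475) + 3011/13576 = (-1/1958000 + I/979000) + 3011/13576 = 736940553/3322726000 + I/979000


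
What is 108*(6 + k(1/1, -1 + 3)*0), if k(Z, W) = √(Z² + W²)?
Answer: 648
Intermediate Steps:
k(Z, W) = √(W² + Z²)
108*(6 + k(1/1, -1 + 3)*0) = 108*(6 + √((-1 + 3)² + (1/1)²)*0) = 108*(6 + √(2² + 1²)*0) = 108*(6 + √(4 + 1)*0) = 108*(6 + √5*0) = 108*(6 + 0) = 108*6 = 648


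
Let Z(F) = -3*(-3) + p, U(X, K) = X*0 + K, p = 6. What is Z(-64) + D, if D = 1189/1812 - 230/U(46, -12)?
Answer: 21033/604 ≈ 34.823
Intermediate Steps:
U(X, K) = K (U(X, K) = 0 + K = K)
Z(F) = 15 (Z(F) = -3*(-3) + 6 = 9 + 6 = 15)
D = 11973/604 (D = 1189/1812 - 230/(-12) = 1189*(1/1812) - 230*(-1/12) = 1189/1812 + 115/6 = 11973/604 ≈ 19.823)
Z(-64) + D = 15 + 11973/604 = 21033/604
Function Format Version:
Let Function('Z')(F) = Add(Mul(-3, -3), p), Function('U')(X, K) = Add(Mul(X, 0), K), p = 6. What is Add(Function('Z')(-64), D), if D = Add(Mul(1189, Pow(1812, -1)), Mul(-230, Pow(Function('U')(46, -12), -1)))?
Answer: Rational(21033, 604) ≈ 34.823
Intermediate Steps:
Function('U')(X, K) = K (Function('U')(X, K) = Add(0, K) = K)
Function('Z')(F) = 15 (Function('Z')(F) = Add(Mul(-3, -3), 6) = Add(9, 6) = 15)
D = Rational(11973, 604) (D = Add(Mul(1189, Pow(1812, -1)), Mul(-230, Pow(-12, -1))) = Add(Mul(1189, Rational(1, 1812)), Mul(-230, Rational(-1, 12))) = Add(Rational(1189, 1812), Rational(115, 6)) = Rational(11973, 604) ≈ 19.823)
Add(Function('Z')(-64), D) = Add(15, Rational(11973, 604)) = Rational(21033, 604)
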